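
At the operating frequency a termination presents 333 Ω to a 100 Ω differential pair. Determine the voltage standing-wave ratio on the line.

VSWR ≈ 3.33

Γ = (333 − 100)/(333 + 100) = 0.538
VSWR = (1 + 0.538)/(1 − 0.538)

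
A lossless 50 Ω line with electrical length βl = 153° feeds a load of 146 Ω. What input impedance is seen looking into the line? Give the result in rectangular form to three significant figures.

Z_in ≈ 57.2 + j59.7 Ω

tan(βl) = tan(153°) = -0.51
Z_in = Z_0·(Z_L + jZ_0·tanβl)/(Z_0 + jZ_L·tanβl)
     = 50·(146 − j25.5)/(50 − j74.4)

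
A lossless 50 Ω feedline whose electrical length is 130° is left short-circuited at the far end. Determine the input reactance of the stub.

X_in ≈ -59.6 Ω (capacitive)

tan(βl) = -1.19
For a short-circuited stub, Z_in = jZ_0·tan(βl)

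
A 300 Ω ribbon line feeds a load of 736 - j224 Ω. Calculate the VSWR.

VSWR ≈ 2.72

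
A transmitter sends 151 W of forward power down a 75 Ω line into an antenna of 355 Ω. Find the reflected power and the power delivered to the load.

P_reflected ≈ 64 W; P_delivered ≈ 87 W

Γ = (355 − 75)/(355 + 75) = 0.651
|Γ|² = 0.424
P_refl = |Γ|²·P_inc = 64 W, P_del = (1 − |Γ|²)·P_inc = 87 W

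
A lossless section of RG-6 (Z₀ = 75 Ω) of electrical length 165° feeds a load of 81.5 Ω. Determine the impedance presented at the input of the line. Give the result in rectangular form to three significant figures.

tan(βl) = tan(165°) = -0.268
Z_in = Z_0·(Z_L + jZ_0·tanβl)/(Z_0 + jZ_L·tanβl)
     = 75·(81.5 − j20.1)/(75 − j21.8)

Z_in ≈ 80.5 + j3.35 Ω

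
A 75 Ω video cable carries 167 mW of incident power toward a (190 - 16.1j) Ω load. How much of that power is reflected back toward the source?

P_reflected ≈ 31.9 mW

|Γ| = |(115 − j16.1)/(265 − j16.1)| = 0.437
|Γ|² = 0.191
P_refl = |Γ|²·P_inc = 31.9 mW, P_del = (1 − |Γ|²)·P_inc = 135 mW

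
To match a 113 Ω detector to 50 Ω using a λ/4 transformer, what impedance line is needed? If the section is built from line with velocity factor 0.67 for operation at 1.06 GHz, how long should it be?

Z_qwt ≈ 75.2 Ω; length ≈ 4.74 cm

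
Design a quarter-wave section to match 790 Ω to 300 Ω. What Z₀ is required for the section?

Z_qwt = √(Z_0·R_L) = √(300 × 790) = √237000

Z_qwt ≈ 487 Ω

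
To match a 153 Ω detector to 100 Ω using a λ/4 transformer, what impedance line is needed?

Z_qwt = √(Z_0·R_L) = √(100 × 153) = √15300

Z_qwt ≈ 124 Ω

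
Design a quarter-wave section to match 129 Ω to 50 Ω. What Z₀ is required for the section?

Z_qwt ≈ 80.3 Ω

Z_qwt = √(Z_0·R_L) = √(50 × 129) = √6450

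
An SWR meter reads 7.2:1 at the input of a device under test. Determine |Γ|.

|Γ| ≈ 0.756

|Γ| = (S − 1)/(S + 1) = (7.2 − 1)/(7.2 + 1) = 6.2/8.2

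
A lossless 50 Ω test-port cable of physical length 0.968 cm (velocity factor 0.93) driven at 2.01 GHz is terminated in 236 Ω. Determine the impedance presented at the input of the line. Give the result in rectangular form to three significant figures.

λ = v/f = 0.93·c / 2.01 GHz = 0.139 m
βl = 2π·l/λ = 2π × 0.0697 = 25.1°
tan(βl) = tan(25.1°) = 0.469
Z_in = Z_0·(Z_L + jZ_0·tanβl)/(Z_0 + jZ_L·tanβl)
     = 50·(236 + j23.4)/(50 + j111)

Z_in ≈ 48.9 − j84.6 Ω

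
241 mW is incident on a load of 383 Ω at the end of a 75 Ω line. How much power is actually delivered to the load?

P_delivered ≈ 132 mW

Γ = (383 − 75)/(383 + 75) = 0.672
|Γ|² = 0.452
P_refl = |Γ|²·P_inc = 109 mW, P_del = (1 − |Γ|²)·P_inc = 132 mW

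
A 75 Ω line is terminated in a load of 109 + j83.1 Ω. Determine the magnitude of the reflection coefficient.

|Γ| ≈ 0.445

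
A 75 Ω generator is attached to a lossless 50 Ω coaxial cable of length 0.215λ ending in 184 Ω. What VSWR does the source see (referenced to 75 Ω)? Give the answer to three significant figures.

βl = 2π × 0.215 = 77.4°
tan(βl) = 4.47
Z_in = Z_0·(Z_L + jZ_0·tanβl)/(Z_0 + jZ_L·tanβl) = 14.2 − j10.3 Ω
Γ_s = (Z_in − Z_s)/(Z_in + Z_s) = (-60.8 − j10.3)/(89.2 − j10.3), |Γ_s| = 0.687
VSWR = (1 + |Γ_s|)/(1 − |Γ_s|)

VSWR ≈ 5.38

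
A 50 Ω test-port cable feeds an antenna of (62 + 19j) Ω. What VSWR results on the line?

Γ = (Z_L − Z_0)/(Z_L + Z_0) = (12 + j19)/(112 + j19)
|Γ| = 22.5/114 = 0.198
VSWR = (1 + |Γ|)/(1 − |Γ|) = 1.2/0.802

VSWR ≈ 1.49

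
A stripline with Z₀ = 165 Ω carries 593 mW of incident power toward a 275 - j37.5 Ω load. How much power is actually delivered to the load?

P_delivered ≈ 552 mW

|Γ| = |(110 − j37.5)/(440 − j37.5)| = 0.263
|Γ|² = 0.0693
P_refl = |Γ|²·P_inc = 41.1 mW, P_del = (1 − |Γ|²)·P_inc = 552 mW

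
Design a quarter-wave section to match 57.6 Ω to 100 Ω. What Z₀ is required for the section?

Z_qwt ≈ 75.9 Ω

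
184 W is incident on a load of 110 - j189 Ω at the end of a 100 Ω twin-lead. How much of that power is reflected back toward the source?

P_reflected ≈ 82.6 W

|Γ| = |(10 − j189)/(210 − j189)| = 0.67
|Γ|² = 0.449
P_refl = |Γ|²·P_inc = 82.6 W, P_del = (1 − |Γ|²)·P_inc = 101 W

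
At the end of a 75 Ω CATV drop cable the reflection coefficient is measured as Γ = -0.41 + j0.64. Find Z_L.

Z_L ≈ 13.2 + j40 Ω

Z_L = Z_0·(1 + Γ)/(1 − Γ) = 75·(0.59 + j0.64)/(1.41 − j0.64)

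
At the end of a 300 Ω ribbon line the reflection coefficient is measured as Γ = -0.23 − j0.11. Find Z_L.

Z_L ≈ 184 − j43.3 Ω

Z_L = Z_0·(1 + Γ)/(1 − Γ) = 300·(0.77 − j0.11)/(1.23 + j0.11)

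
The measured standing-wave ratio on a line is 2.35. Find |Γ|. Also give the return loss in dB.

|Γ| = (S − 1)/(S + 1) = (2.35 − 1)/(2.35 + 1) = 1.35/3.35
RL = −20·log₁₀|Γ| = −20·log₁₀(0.403)

|Γ| ≈ 0.403; return loss ≈ 7.89 dB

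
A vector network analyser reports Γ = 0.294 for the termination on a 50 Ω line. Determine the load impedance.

Z_L ≈ 91.6 Ω

Z_L = Z_0·(1 + Γ)/(1 − Γ) = 50·(1.29)/(0.706)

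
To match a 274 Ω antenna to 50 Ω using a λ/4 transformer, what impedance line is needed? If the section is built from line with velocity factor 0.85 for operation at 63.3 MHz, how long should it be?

Z_qwt ≈ 117 Ω; length ≈ 1.01 m

Z_qwt = √(Z_0·R_L) = √(50 × 274) = √13700
λ = 0.85·c/f = 4.03 m, so l = λ/4 = 1.01 m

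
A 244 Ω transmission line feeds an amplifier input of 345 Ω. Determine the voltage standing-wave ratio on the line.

Γ = (345 − 244)/(345 + 244) = 0.171
VSWR = (1 + 0.171)/(1 − 0.171)

VSWR ≈ 1.41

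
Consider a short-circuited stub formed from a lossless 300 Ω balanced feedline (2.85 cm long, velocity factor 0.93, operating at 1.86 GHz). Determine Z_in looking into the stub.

Z_in ≈ +j758 Ω

λ = v/f = 0.93·c / 1.86 GHz = 0.15 m
βl = 2π·l/λ = 2π × 0.19 = 68.4°
tan(βl) = 2.53
For a short-circuited stub, Z_in = jZ_0·tan(βl)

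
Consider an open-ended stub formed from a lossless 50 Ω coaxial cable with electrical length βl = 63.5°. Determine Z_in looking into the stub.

Z_in ≈ −j24.9 Ω

tan(βl) = 2.01
For an open-ended stub, Z_in = −jZ_0·cot(βl) = −jZ_0/tan(βl)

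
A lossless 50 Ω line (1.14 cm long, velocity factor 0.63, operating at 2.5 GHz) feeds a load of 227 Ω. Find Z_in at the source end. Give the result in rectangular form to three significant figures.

λ = v/f = 0.63·c / 2.5 GHz = 0.0756 m
βl = 2π·l/λ = 2π × 0.151 = 54.3°
tan(βl) = tan(54.3°) = 1.39
Z_in = Z_0·(Z_L + jZ_0·tanβl)/(Z_0 + jZ_L·tanβl)
     = 50·(227 + j69.5)/(50 + j316)

Z_in ≈ 16.3 − j33.4 Ω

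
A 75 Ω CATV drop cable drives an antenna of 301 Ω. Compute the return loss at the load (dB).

Γ = (301 − 75)/(301 + 75) = 0.601
RL = −20·log₁₀|Γ| = −20·log₁₀(0.601)

RL ≈ 4.42 dB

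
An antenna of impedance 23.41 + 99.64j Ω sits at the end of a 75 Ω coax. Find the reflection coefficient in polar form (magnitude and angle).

Γ ≈ 0.801 ∠ 72°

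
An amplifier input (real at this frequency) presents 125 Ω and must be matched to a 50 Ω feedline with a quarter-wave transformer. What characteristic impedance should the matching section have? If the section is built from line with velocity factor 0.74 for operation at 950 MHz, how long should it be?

Z_qwt ≈ 79.1 Ω; length ≈ 5.84 cm

Z_qwt = √(Z_0·R_L) = √(50 × 125) = √6250
λ = 0.74·c/f = 0.234 m, so l = λ/4 = 0.0584 m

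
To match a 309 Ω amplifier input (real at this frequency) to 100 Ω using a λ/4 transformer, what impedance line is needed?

Z_qwt ≈ 176 Ω

Z_qwt = √(Z_0·R_L) = √(100 × 309) = √30900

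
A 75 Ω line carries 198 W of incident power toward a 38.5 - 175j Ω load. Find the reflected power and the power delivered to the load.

P_reflected ≈ 145 W; P_delivered ≈ 52.6 W

|Γ| = |(-36.5 − j175)/(113.5 − j175)| = 0.857
|Γ|² = 0.735
P_refl = |Γ|²·P_inc = 145 W, P_del = (1 − |Γ|²)·P_inc = 52.6 W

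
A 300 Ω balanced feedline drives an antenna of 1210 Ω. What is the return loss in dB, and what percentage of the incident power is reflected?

RL ≈ 4.4 dB; 36.3% of incident power reflected

Γ = (1210 − 300)/(1210 + 300) = 0.603
RL = −20·log₁₀(0.603) = 4.4 dB
P_refl/P_inc = |Γ|² = 0.363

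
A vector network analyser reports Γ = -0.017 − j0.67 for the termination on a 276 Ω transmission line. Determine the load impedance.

Z_L ≈ 102 − j249 Ω

Z_L = Z_0·(1 + Γ)/(1 − Γ) = 276·(0.983 − j0.67)/(1.02 + j0.67)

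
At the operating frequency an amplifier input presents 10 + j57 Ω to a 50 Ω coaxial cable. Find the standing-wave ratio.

Γ = (Z_L − Z_0)/(Z_L + Z_0) = (-40 + j57)/(60 + j57)
|Γ| = 69.6/82.8 = 0.841
VSWR = (1 + |Γ|)/(1 − |Γ|) = 1.84/0.159

VSWR ≈ 11.6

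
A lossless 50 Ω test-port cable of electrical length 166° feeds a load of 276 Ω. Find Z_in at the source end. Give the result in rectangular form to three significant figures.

tan(βl) = tan(166°) = -0.249
Z_in = Z_0·(Z_L + jZ_0·tanβl)/(Z_0 + jZ_L·tanβl)
     = 50·(276 − j12.5)/(50 − j68.8)

Z_in ≈ 101 + j127 Ω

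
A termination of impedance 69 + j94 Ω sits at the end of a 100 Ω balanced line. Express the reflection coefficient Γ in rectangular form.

Γ ≈ 0.0962 + j0.503

Γ = (Z_L − Z_0)/(Z_L + Z_0) = (-31 + j94)/(169 + j94)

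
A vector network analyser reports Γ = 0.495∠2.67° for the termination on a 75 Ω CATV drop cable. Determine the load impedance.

Z_L = Z_0·(1 + Γ)/(1 − Γ) = 75·(1.49 + j0.0231)/(0.506 − j0.0231)

Z_L ≈ 221 + j13.5 Ω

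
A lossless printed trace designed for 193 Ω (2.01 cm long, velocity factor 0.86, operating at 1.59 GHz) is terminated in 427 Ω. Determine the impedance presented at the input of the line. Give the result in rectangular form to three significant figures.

λ = v/f = 0.86·c / 1.59 GHz = 0.162 m
βl = 2π·l/λ = 2π × 0.124 = 44.6°
tan(βl) = tan(44.6°) = 0.986
Z_in = Z_0·(Z_L + jZ_0·tanβl)/(Z_0 + jZ_L·tanβl)
     = 193·(427 + j190)/(193 + j421)

Z_in ≈ 146 − j129 Ω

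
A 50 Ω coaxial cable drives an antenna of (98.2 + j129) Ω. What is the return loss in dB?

Γ = (48.2 + j129)/(148.2 + j129), |Γ| = 0.701
RL = −20·log₁₀|Γ| = −20·log₁₀(0.701)

RL ≈ 3.09 dB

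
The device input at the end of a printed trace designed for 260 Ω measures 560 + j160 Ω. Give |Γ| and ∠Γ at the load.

Γ ≈ 0.407 ∠ 17°

Γ = (Z_L − Z_0)/(Z_L + Z_0) = (300 + j160)/(820 + j160)
|Γ| = 340/835 = 0.407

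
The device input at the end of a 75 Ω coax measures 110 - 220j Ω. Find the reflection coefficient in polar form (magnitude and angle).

Γ ≈ 0.775 ∠ -31°

Γ = (Z_L − Z_0)/(Z_L + Z_0) = (35 − j220)/(185 − j220)
|Γ| = 223/287 = 0.775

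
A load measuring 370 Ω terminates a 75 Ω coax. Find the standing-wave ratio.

VSWR ≈ 4.93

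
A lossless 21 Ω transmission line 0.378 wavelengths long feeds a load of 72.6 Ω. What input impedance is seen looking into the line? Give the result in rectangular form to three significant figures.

Z_in ≈ 11.6 + j18.3 Ω

βl = 2π × 0.378 = 136°
tan(βl) = tan(136°) = -0.963
Z_in = Z_0·(Z_L + jZ_0·tanβl)/(Z_0 + jZ_L·tanβl)
     = 21·(72.6 − j20.2)/(21 − j69.9)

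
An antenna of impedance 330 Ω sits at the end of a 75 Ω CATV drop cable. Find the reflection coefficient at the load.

Γ = 0.63

Γ = (Z_L − Z_0)/(Z_L + Z_0) = (330 − 75)/(330 + 75) = 255/405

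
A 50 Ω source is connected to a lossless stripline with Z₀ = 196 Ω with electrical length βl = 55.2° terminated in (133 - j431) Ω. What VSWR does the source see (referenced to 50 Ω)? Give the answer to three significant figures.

tan(βl) = 1.44
Z_in = Z_0·(Z_L + jZ_0·tanβl)/(Z_0 + jZ_L·tanβl) = 22.3 − j41 Ω
Γ_s = (Z_in − Z_s)/(Z_in + Z_s) = (-27.7 − j41)/(72.3 − j41), |Γ_s| = 0.595
VSWR = (1 + |Γ_s|)/(1 − |Γ_s|)

VSWR ≈ 3.94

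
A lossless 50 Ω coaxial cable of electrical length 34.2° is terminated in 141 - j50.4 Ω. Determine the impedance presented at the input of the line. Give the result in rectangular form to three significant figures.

tan(βl) = tan(34.2°) = 0.68
Z_in = Z_0·(Z_L + jZ_0·tanβl)/(Z_0 + jZ_L·tanβl)
     = 50·(141 − j16.4)/(84.3 + j95.8)

Z_in ≈ 31.7 − j45.7 Ω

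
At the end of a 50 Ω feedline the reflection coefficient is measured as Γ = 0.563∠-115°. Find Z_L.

Z_L ≈ 19 − j28.5 Ω

Z_L = Z_0·(1 + Γ)/(1 − Γ) = 50·(0.762 − j0.51)/(1.24 + j0.51)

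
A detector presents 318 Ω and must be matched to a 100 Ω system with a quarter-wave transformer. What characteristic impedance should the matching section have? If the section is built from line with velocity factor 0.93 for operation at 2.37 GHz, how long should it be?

Z_qwt ≈ 178 Ω; length ≈ 2.94 cm

Z_qwt = √(Z_0·R_L) = √(100 × 318) = √31800
λ = 0.93·c/f = 0.118 m, so l = λ/4 = 0.0294 m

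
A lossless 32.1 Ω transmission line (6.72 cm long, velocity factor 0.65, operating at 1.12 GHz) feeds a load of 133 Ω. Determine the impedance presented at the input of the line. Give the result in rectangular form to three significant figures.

Z_in ≈ 16.7 + j32.2 Ω

λ = v/f = 0.65·c / 1.12 GHz = 0.174 m
βl = 2π·l/λ = 2π × 0.386 = 139°
tan(βl) = tan(139°) = -0.871
Z_in = Z_0·(Z_L + jZ_0·tanβl)/(Z_0 + jZ_L·tanβl)
     = 32.1·(133 − j28)/(32.1 − j116)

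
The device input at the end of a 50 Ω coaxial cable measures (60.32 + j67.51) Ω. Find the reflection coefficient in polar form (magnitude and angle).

Γ = (Z_L − Z_0)/(Z_L + Z_0) = (10.32 + j67.51)/(110.3 + j67.51)
|Γ| = 68.3/129 = 0.528

Γ ≈ 0.528 ∠ 49.8°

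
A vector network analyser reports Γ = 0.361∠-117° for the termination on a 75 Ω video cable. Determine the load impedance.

Z_L ≈ 44.7 − j33.1 Ω

Z_L = Z_0·(1 + Γ)/(1 − Γ) = 75·(0.836 − j0.322)/(1.16 + j0.322)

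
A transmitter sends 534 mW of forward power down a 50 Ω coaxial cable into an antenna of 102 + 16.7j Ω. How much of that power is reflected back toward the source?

P_reflected ≈ 68.1 mW

|Γ| = |(52 + j16.7)/(152 + j16.7)| = 0.357
|Γ|² = 0.128
P_refl = |Γ|²·P_inc = 68.1 mW, P_del = (1 − |Γ|²)·P_inc = 466 mW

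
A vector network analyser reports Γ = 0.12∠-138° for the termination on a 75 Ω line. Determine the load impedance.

Z_L ≈ 62 − j10.1 Ω

Z_L = Z_0·(1 + Γ)/(1 − Γ) = 75·(0.911 − j0.0803)/(1.09 + j0.0803)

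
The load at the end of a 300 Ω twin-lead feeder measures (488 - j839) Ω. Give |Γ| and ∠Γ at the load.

Γ ≈ 0.747 ∠ -30.6°

Γ = (Z_L − Z_0)/(Z_L + Z_0) = (188 − j839)/(788 − j839)
|Γ| = 860/1150 = 0.747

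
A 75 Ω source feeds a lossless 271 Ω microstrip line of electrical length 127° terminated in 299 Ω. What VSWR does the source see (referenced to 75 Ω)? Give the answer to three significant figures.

tan(βl) = -1.33
Z_in = Z_0·(Z_L + jZ_0·tanβl)/(Z_0 + jZ_L·tanβl) = 263 + j24.9 Ω
Γ_s = (Z_in − Z_s)/(Z_in + Z_s) = (188 + j24.9)/(338 + j24.9), |Γ_s| = 0.559
VSWR = (1 + |Γ_s|)/(1 − |Γ_s|)

VSWR ≈ 3.54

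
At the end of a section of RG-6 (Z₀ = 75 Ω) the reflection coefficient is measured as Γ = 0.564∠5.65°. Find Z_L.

Z_L ≈ 261 + j42.6 Ω

Z_L = Z_0·(1 + Γ)/(1 − Γ) = 75·(1.56 + j0.0555)/(0.439 − j0.0555)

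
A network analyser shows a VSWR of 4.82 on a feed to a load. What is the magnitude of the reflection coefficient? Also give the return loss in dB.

|Γ| = (S − 1)/(S + 1) = (4.82 − 1)/(4.82 + 1) = 3.82/5.82
RL = −20·log₁₀|Γ| = −20·log₁₀(0.656)

|Γ| ≈ 0.656; return loss ≈ 3.66 dB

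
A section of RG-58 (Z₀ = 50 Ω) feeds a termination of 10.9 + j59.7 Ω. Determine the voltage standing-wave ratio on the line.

VSWR ≈ 11.3

Γ = (Z_L − Z_0)/(Z_L + Z_0) = (-39.1 + j59.7)/(60.9 + j59.7)
|Γ| = 71.4/85.3 = 0.837
VSWR = (1 + |Γ|)/(1 − |Γ|) = 1.84/0.163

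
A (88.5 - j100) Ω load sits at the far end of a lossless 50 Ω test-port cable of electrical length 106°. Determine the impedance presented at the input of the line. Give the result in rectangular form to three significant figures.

Z_in ≈ 15.8 + j29.6 Ω

tan(βl) = tan(106°) = -3.49
Z_in = Z_0·(Z_L + jZ_0·tanβl)/(Z_0 + jZ_L·tanβl)
     = 50·(88.5 − j274)/(-299 − j309)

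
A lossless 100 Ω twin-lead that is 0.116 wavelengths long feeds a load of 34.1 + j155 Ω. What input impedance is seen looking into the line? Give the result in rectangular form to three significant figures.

βl = 2π × 0.116 = 41.8°
tan(βl) = tan(41.8°) = 0.893
Z_in = Z_0·(Z_L + jZ_0·tanβl)/(Z_0 + jZ_L·tanβl)
     = 100·(34.1 + j244)/(-38.4 + j30.4)

Z_in ≈ 255 − j434 Ω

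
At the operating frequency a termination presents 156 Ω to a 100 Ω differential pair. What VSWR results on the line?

Γ = (156 − 100)/(156 + 100) = 0.219
VSWR = (1 + 0.219)/(1 − 0.219)

VSWR ≈ 1.56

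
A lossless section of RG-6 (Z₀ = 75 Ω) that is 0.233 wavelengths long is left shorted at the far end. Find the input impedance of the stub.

Z_in ≈ +j699 Ω

βl = 2π × 0.233 = 83.9°
tan(βl) = 9.33
For a shorted stub, Z_in = jZ_0·tan(βl)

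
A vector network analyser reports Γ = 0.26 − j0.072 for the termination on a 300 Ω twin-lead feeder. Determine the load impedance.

Z_L = Z_0·(1 + Γ)/(1 − Γ) = 300·(1.26 − j0.072)/(0.74 + j0.072)

Z_L ≈ 503 − j78.1 Ω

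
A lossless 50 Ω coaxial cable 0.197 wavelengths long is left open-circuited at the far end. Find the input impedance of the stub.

Z_in ≈ −j17.3 Ω

βl = 2π × 0.197 = 70.9°
tan(βl) = 2.89
For an open-circuited stub, Z_in = −jZ_0·cot(βl) = −jZ_0/tan(βl)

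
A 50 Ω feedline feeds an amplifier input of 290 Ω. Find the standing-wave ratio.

VSWR ≈ 5.8

Γ = (290 − 50)/(290 + 50) = 0.706
VSWR = (1 + 0.706)/(1 − 0.706)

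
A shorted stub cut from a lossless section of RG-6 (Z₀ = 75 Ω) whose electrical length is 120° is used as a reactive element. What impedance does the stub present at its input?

Z_in ≈ −j130 Ω

tan(βl) = -1.73
For a shorted stub, Z_in = jZ_0·tan(βl)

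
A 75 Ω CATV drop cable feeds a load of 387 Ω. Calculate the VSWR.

VSWR ≈ 5.16

For a purely resistive load, VSWR = R_L/Z_0 or Z_0/R_L (whichever > 1) = 387/75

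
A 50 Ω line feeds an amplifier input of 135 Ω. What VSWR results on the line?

For a purely resistive load, VSWR = R_L/Z_0 or Z_0/R_L (whichever > 1) = 135/50

VSWR ≈ 2.7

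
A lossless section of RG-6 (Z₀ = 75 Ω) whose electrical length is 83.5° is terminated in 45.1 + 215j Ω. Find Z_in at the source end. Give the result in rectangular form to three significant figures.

Z_in ≈ 5.75 − j34.9 Ω

tan(βl) = tan(83.5°) = 8.78
Z_in = Z_0·(Z_L + jZ_0·tanβl)/(Z_0 + jZ_L·tanβl)
     = 75·(45.1 + j873)/(-1810 + j396)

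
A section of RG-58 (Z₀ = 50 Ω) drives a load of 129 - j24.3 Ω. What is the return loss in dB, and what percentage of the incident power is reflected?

RL ≈ 6.79 dB; 20.9% of incident power reflected

Γ = (79 − j24.3)/(179 − j24.3), |Γ| = 0.458
RL = −20·log₁₀(0.458) = 6.79 dB
P_refl/P_inc = |Γ|² = 0.209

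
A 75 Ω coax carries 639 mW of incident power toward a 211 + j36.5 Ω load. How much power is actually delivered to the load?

P_delivered ≈ 487 mW

|Γ| = |(136 + j36.5)/(286 + j36.5)| = 0.488
|Γ|² = 0.239
P_refl = |Γ|²·P_inc = 152 mW, P_del = (1 − |Γ|²)·P_inc = 487 mW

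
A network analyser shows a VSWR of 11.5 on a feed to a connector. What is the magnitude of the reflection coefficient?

|Γ| ≈ 0.84

|Γ| = (S − 1)/(S + 1) = (11.5 − 1)/(11.5 + 1) = 10.5/12.5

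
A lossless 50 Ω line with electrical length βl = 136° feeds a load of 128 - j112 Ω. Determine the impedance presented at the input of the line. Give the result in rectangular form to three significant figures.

Z_in ≈ 33.1 + j67.4 Ω

tan(βl) = tan(136°) = -0.966
Z_in = Z_0·(Z_L + jZ_0·tanβl)/(Z_0 + jZ_L·tanβl)
     = 50·(128 − j160)/(-58.2 − j124)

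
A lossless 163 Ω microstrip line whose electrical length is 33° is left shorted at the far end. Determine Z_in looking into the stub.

Z_in ≈ +j106 Ω

tan(βl) = 0.649
For a shorted stub, Z_in = jZ_0·tan(βl)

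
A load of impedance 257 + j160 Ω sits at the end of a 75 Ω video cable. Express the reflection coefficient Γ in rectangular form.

Γ = (Z_L − Z_0)/(Z_L + Z_0) = (182 + j160)/(332 + j160)

Γ ≈ 0.633 + j0.177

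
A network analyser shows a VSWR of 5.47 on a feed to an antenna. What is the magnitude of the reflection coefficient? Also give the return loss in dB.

|Γ| = (S − 1)/(S + 1) = (5.47 − 1)/(5.47 + 1) = 4.47/6.47
RL = −20·log₁₀|Γ| = −20·log₁₀(0.691)

|Γ| ≈ 0.691; return loss ≈ 3.21 dB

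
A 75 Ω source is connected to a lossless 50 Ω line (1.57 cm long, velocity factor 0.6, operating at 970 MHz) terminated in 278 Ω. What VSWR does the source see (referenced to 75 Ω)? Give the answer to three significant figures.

λ = v/f = 0.6·c / 970 MHz = 0.186 m
βl = 2π·l/λ = 2π × 0.0846 = 30.5°
tan(βl) = 0.588
Z_in = Z_0·(Z_L + jZ_0·tanβl)/(Z_0 + jZ_L·tanβl) = 32 − j75.2 Ω
Γ_s = (Z_in − Z_s)/(Z_in + Z_s) = (-43 − j75.2)/(107 − j75.2), |Γ_s| = 0.662
VSWR = (1 + |Γ_s|)/(1 − |Γ_s|)

VSWR ≈ 4.93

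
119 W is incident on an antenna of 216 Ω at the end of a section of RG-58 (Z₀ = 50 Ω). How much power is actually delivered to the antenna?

Γ = (216 − 50)/(216 + 50) = 0.624
|Γ|² = 0.389
P_refl = |Γ|²·P_inc = 46.3 W, P_del = (1 − |Γ|²)·P_inc = 72.7 W

P_delivered ≈ 72.7 W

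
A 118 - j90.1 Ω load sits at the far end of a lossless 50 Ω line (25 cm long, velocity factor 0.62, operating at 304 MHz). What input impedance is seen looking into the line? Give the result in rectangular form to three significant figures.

Z_in ≈ 71 + j85 Ω

λ = v/f = 0.62·c / 304 MHz = 0.612 m
βl = 2π·l/λ = 2π × 0.409 = 147°
tan(βl) = tan(147°) = -0.647
Z_in = Z_0·(Z_L + jZ_0·tanβl)/(Z_0 + jZ_L·tanβl)
     = 50·(118 − j122)/(-8.3 − j76.3)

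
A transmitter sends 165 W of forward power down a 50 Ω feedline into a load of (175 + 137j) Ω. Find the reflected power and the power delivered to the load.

|Γ| = |(125 + j137)/(225 + j137)| = 0.704
|Γ|² = 0.496
P_refl = |Γ|²·P_inc = 81.8 W, P_del = (1 − |Γ|²)·P_inc = 83.2 W

P_reflected ≈ 81.8 W; P_delivered ≈ 83.2 W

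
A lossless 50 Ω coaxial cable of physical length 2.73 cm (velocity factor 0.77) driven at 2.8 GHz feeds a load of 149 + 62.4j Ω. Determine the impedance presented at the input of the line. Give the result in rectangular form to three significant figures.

λ = v/f = 0.77·c / 2.8 GHz = 0.0825 m
βl = 2π·l/λ = 2π × 0.331 = 119°
tan(βl) = tan(119°) = -1.79
Z_in = Z_0·(Z_L + jZ_0·tanβl)/(Z_0 + jZ_L·tanβl)
     = 50·(149 − j27.3)/(162 − j267)

Z_in ≈ 16.1 + j18.1 Ω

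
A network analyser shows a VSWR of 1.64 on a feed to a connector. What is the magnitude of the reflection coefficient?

|Γ| ≈ 0.242

|Γ| = (S − 1)/(S + 1) = (1.64 − 1)/(1.64 + 1) = 0.64/2.64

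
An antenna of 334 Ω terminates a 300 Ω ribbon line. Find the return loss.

Γ = (334 − 300)/(334 + 300) = 0.0536
RL = −20·log₁₀|Γ| = −20·log₁₀(0.0536)

RL ≈ 25.4 dB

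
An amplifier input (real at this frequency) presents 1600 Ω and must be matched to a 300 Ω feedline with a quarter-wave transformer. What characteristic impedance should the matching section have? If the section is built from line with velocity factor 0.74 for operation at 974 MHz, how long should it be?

Z_qwt ≈ 693 Ω; length ≈ 5.7 cm

Z_qwt = √(Z_0·R_L) = √(300 × 1600) = √480000
λ = 0.74·c/f = 0.228 m, so l = λ/4 = 0.057 m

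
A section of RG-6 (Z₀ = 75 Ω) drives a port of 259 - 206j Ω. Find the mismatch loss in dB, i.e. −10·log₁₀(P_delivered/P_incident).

mismatch loss ≈ 2.97 dB

Γ = (184 − j206)/(334 − j206), |Γ| = 0.704
|Γ|² = 0.495, so P_del/P_inc = 1 − |Γ|² = 0.505
ML = −10·log₁₀(1 − |Γ|²)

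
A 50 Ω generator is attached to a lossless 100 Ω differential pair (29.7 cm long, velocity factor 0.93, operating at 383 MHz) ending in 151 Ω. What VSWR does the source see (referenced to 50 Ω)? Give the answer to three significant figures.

λ = v/f = 0.93·c / 383 MHz = 0.728 m
βl = 2π·l/λ = 2π × 0.408 = 147°
tan(βl) = -0.655
Z_in = Z_0·(Z_L + jZ_0·tanβl)/(Z_0 + jZ_L·tanβl) = 109 + j42.4 Ω
Γ_s = (Z_in − Z_s)/(Z_in + Z_s) = (59.1 + j42.4)/(159 + j42.4), |Γ_s| = 0.442
VSWR = (1 + |Γ_s|)/(1 − |Γ_s|)

VSWR ≈ 2.58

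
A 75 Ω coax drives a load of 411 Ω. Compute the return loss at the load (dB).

RL ≈ 3.21 dB

Γ = (411 − 75)/(411 + 75) = 0.691
RL = −20·log₁₀|Γ| = −20·log₁₀(0.691)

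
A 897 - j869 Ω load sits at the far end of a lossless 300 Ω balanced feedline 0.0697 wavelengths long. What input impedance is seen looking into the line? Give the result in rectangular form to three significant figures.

βl = 2π × 0.0697 = 25.1°
tan(βl) = tan(25.1°) = 0.468
Z_in = Z_0·(Z_L + jZ_0·tanβl)/(Z_0 + jZ_L·tanβl)
     = 300·(897 − j729)/(707 + j420)

Z_in ≈ 146 − j396 Ω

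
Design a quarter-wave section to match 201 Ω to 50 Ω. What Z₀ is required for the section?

Z_qwt ≈ 100 Ω

Z_qwt = √(Z_0·R_L) = √(50 × 201) = √10050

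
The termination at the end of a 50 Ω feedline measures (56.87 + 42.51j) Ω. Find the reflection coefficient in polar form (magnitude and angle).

Γ ≈ 0.374 ∠ 59.1°

Γ = (Z_L − Z_0)/(Z_L + Z_0) = (6.87 + j42.51)/(106.9 + j42.51)
|Γ| = 43.1/115 = 0.374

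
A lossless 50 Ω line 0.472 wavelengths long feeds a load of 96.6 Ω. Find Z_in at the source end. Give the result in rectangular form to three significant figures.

βl = 2π × 0.472 = 170°
tan(βl) = tan(170°) = -0.178
Z_in = Z_0·(Z_L + jZ_0·tanβl)/(Z_0 + jZ_L·tanβl)
     = 50·(96.6 − j8.89)/(50 − j17.2)

Z_in ≈ 89.1 + j21.7 Ω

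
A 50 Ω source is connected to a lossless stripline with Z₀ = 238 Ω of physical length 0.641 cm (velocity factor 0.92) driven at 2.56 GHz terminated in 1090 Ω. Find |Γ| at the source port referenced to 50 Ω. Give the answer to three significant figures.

|Γ| ≈ 0.901

λ = v/f = 0.92·c / 2.56 GHz = 0.108 m
βl = 2π·l/λ = 2π × 0.0595 = 21.4°
tan(βl) = 0.392
Z_in = Z_0·(Z_L + jZ_0·tanβl)/(Z_0 + jZ_L·tanβl) = 298 − j441 Ω
Γ_s = (Z_in − Z_s)/(Z_in + Z_s) = (248 − j441)/(348 − j441), |Γ_s| = 0.901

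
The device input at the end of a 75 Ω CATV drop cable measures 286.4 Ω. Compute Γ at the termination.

Γ = (Z_L − Z_0)/(Z_L + Z_0) = (286.4 − 75)/(286.4 + 75) = 211.4/361.4

Γ = 0.585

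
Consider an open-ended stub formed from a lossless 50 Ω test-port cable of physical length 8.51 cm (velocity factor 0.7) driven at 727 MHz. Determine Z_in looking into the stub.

Z_in ≈ +j14.4 Ω

λ = v/f = 0.7·c / 727 MHz = 0.289 m
βl = 2π·l/λ = 2π × 0.295 = 106°
tan(βl) = -3.47
For an open-ended stub, Z_in = −jZ_0·cot(βl) = −jZ_0/tan(βl)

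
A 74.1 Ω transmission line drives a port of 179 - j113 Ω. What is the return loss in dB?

Γ = (104.9 − j113)/(253.1 − j113), |Γ| = 0.556
RL = −20·log₁₀|Γ| = −20·log₁₀(0.556)

RL ≈ 5.09 dB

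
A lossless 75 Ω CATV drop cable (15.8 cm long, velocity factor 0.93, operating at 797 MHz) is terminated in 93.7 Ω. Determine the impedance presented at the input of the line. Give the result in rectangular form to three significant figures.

Z_in ≈ 89.2 + j11.5 Ω

λ = v/f = 0.93·c / 797 MHz = 0.35 m
βl = 2π·l/λ = 2π × 0.451 = 162°
tan(βl) = tan(162°) = -0.316
Z_in = Z_0·(Z_L + jZ_0·tanβl)/(Z_0 + jZ_L·tanβl)
     = 75·(93.7 − j23.7)/(75 − j29.6)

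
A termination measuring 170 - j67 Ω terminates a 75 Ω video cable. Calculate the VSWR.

VSWR ≈ 2.69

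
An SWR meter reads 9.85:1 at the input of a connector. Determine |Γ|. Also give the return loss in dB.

|Γ| ≈ 0.816; return loss ≈ 1.77 dB

|Γ| = (S − 1)/(S + 1) = (9.85 − 1)/(9.85 + 1) = 8.85/10.8
RL = −20·log₁₀|Γ| = −20·log₁₀(0.816)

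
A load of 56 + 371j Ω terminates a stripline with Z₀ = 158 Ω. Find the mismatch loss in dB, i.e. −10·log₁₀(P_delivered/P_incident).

mismatch loss ≈ 7.15 dB

Γ = (-102 + j371)/(214 + j371), |Γ| = 0.898
|Γ|² = 0.807, so P_del/P_inc = 1 − |Γ|² = 0.193
ML = −10·log₁₀(1 − |Γ|²)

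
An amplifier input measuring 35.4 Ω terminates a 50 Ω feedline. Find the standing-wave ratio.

VSWR ≈ 1.41

For a purely resistive load, VSWR = R_L/Z_0 or Z_0/R_L (whichever > 1) = 50/35.4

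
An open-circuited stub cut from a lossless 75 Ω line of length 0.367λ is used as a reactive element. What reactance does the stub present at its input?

X_in ≈ 67.8 Ω (inductive)

βl = 2π × 0.367 = 132°
tan(βl) = -1.11
For an open-circuited stub, Z_in = −jZ_0·cot(βl) = −jZ_0/tan(βl)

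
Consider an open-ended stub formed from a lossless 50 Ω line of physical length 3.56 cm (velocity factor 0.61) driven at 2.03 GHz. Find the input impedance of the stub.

λ = v/f = 0.61·c / 2.03 GHz = 0.0901 m
βl = 2π·l/λ = 2π × 0.395 = 142°
tan(βl) = -0.777
For an open-ended stub, Z_in = −jZ_0·cot(βl) = −jZ_0/tan(βl)

Z_in ≈ +j64.4 Ω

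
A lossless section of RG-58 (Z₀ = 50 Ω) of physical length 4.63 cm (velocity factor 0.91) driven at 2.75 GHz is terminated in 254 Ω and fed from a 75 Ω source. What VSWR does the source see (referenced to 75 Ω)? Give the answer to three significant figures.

λ = v/f = 0.91·c / 2.75 GHz = 0.0993 m
βl = 2π·l/λ = 2π × 0.466 = 168°
tan(βl) = -0.214
Z_in = Z_0·(Z_L + jZ_0·tanβl)/(Z_0 + jZ_L·tanβl) = 122 + j122 Ω
Γ_s = (Z_in − Z_s)/(Z_in + Z_s) = (46.5 + j122)/(197 + j122), |Γ_s| = 0.563
VSWR = (1 + |Γ_s|)/(1 − |Γ_s|)

VSWR ≈ 3.58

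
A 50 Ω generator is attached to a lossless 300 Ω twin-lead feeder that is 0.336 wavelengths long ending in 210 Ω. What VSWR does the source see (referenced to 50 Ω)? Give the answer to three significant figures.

βl = 2π × 0.336 = 121°
tan(βl) = -1.67
Z_in = Z_0·(Z_L + jZ_0·tanβl)/(Z_0 + jZ_L·tanβl) = 336 − j108 Ω
Γ_s = (Z_in − Z_s)/(Z_in + Z_s) = (286 − j108)/(386 − j108), |Γ_s| = 0.763
VSWR = (1 + |Γ_s|)/(1 − |Γ_s|)

VSWR ≈ 7.43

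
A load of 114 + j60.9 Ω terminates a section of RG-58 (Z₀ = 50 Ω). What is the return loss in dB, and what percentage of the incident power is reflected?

Γ = (64 + j60.9)/(164 + j60.9), |Γ| = 0.505
RL = −20·log₁₀(0.505) = 5.93 dB
P_refl/P_inc = |Γ|² = 0.255

RL ≈ 5.93 dB; 25.5% of incident power reflected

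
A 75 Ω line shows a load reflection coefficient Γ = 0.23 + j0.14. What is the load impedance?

Z_L = Z_0·(1 + Γ)/(1 − Γ) = 75·(1.23 + j0.14)/(0.77 − j0.14)

Z_L ≈ 114 + j34.3 Ω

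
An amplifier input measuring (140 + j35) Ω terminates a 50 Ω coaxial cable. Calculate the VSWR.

Γ = (Z_L − Z_0)/(Z_L + Z_0) = (90 + j35)/(190 + j35)
|Γ| = 96.6/193 = 0.5
VSWR = (1 + |Γ|)/(1 − |Γ|) = 1.5/0.5

VSWR ≈ 3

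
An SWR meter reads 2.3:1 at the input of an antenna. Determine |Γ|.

|Γ| = (S − 1)/(S + 1) = (2.3 − 1)/(2.3 + 1) = 1.3/3.3

|Γ| ≈ 0.394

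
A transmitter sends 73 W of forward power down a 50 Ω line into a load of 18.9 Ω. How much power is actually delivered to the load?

P_delivered ≈ 58.1 W

Γ = (18.9 − 50)/(18.9 + 50) = -0.451
|Γ|² = 0.204
P_refl = |Γ|²·P_inc = 14.9 W, P_del = (1 − |Γ|²)·P_inc = 58.1 W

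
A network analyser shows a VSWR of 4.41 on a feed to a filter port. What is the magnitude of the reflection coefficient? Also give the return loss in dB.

|Γ| = (S − 1)/(S + 1) = (4.41 − 1)/(4.41 + 1) = 3.41/5.41
RL = −20·log₁₀|Γ| = −20·log₁₀(0.63)

|Γ| ≈ 0.63; return loss ≈ 4.01 dB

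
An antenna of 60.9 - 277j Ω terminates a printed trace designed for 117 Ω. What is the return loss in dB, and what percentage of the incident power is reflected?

Γ = (-56.1 − j277)/(177.9 − j277), |Γ| = 0.858
RL = −20·log₁₀(0.858) = 1.33 dB
P_refl/P_inc = |Γ|² = 0.737

RL ≈ 1.33 dB; 73.7% of incident power reflected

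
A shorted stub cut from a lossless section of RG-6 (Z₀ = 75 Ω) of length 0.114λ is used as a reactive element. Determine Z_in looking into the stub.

βl = 2π × 0.114 = 41°
tan(βl) = 0.871
For a shorted stub, Z_in = jZ_0·tan(βl)

Z_in ≈ +j65.3 Ω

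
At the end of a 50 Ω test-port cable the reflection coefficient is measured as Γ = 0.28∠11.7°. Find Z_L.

Z_L = Z_0·(1 + Γ)/(1 − Γ) = 50·(1.27 + j0.0568)/(0.726 − j0.0568)

Z_L ≈ 86.9 + j10.7 Ω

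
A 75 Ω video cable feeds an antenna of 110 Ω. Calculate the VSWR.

Γ = (110 − 75)/(110 + 75) = 0.189
VSWR = (1 + 0.189)/(1 − 0.189)

VSWR ≈ 1.47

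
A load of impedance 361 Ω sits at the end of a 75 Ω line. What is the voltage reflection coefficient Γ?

Γ = (Z_L − Z_0)/(Z_L + Z_0) = (361 − 75)/(361 + 75) = 286/436

Γ = 0.656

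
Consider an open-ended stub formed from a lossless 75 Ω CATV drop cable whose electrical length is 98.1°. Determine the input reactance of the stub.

X_in ≈ 10.7 Ω (inductive)

tan(βl) = -7.03
For an open-ended stub, Z_in = −jZ_0·cot(βl) = −jZ_0/tan(βl)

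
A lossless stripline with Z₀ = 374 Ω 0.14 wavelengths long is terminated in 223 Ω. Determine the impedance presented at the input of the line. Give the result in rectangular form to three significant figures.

βl = 2π × 0.14 = 50.4°
tan(βl) = tan(50.4°) = 1.21
Z_in = Z_0·(Z_L + jZ_0·tanβl)/(Z_0 + jZ_L·tanβl)
     = 374·(223 + j452)/(374 + j270)

Z_in ≈ 361 + j192 Ω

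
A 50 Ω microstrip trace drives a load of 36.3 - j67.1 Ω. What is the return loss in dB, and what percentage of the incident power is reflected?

Γ = (-13.7 − j67.1)/(86.3 − j67.1), |Γ| = 0.626
RL = −20·log₁₀(0.626) = 4.06 dB
P_refl/P_inc = |Γ|² = 0.392

RL ≈ 4.06 dB; 39.2% of incident power reflected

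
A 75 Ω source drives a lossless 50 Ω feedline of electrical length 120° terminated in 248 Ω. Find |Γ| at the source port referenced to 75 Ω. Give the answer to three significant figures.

|Γ| ≈ 0.731

tan(βl) = -1.73
Z_in = Z_0·(Z_L + jZ_0·tanβl)/(Z_0 + jZ_L·tanβl) = 13.3 + j27.3 Ω
Γ_s = (Z_in − Z_s)/(Z_in + Z_s) = (-61.7 + j27.3)/(88.3 + j27.3), |Γ_s| = 0.731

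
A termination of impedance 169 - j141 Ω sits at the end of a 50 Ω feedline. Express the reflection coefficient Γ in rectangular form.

Γ ≈ 0.677 − j0.208

Γ = (Z_L − Z_0)/(Z_L + Z_0) = (119 − j141)/(219 − j141)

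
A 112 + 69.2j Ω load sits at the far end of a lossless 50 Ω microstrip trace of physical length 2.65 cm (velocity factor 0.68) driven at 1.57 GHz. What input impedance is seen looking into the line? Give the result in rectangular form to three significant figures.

Z_in ≈ 19.7 − j24.4 Ω

λ = v/f = 0.68·c / 1.57 GHz = 0.13 m
βl = 2π·l/λ = 2π × 0.204 = 73.4°
tan(βl) = tan(73.4°) = 3.36
Z_in = Z_0·(Z_L + jZ_0·tanβl)/(Z_0 + jZ_L·tanβl)
     = 50·(112 + j237)/(-182 + j376)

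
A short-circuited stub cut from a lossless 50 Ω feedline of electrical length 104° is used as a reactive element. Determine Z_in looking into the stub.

tan(βl) = -4.01
For a short-circuited stub, Z_in = jZ_0·tan(βl)

Z_in ≈ −j201 Ω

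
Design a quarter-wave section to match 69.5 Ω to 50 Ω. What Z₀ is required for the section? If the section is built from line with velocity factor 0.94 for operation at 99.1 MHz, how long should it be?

Z_qwt = √(Z_0·R_L) = √(50 × 69.5) = √3475
λ = 0.94·c/f = 2.85 m, so l = λ/4 = 0.711 m

Z_qwt ≈ 58.9 Ω; length ≈ 71.1 cm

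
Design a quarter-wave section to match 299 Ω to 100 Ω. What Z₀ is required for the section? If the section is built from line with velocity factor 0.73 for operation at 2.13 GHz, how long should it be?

Z_qwt ≈ 173 Ω; length ≈ 2.57 cm

Z_qwt = √(Z_0·R_L) = √(100 × 299) = √29900
λ = 0.73·c/f = 0.103 m, so l = λ/4 = 0.0257 m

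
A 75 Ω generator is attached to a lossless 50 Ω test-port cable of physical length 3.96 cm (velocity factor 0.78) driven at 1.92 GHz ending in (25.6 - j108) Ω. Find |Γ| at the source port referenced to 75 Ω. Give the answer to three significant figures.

|Γ| ≈ 0.84

λ = v/f = 0.78·c / 1.92 GHz = 0.122 m
βl = 2π·l/λ = 2π × 0.325 = 117°
tan(βl) = -1.96
Z_in = Z_0·(Z_L + jZ_0·tanβl)/(Z_0 + jZ_L·tanβl) = 10.8 + j60.2 Ω
Γ_s = (Z_in − Z_s)/(Z_in + Z_s) = (-64.2 + j60.2)/(85.8 + j60.2), |Γ_s| = 0.84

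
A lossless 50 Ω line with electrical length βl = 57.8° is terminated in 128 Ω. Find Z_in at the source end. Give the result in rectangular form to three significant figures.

Z_in ≈ 25.7 − j25.2 Ω

tan(βl) = tan(57.8°) = 1.59
Z_in = Z_0·(Z_L + jZ_0·tanβl)/(Z_0 + jZ_L·tanβl)
     = 50·(128 + j79.4)/(50 + j203)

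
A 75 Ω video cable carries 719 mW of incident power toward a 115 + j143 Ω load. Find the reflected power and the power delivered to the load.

|Γ| = |(40 + j143)/(190 + j143)| = 0.624
|Γ|² = 0.39
P_refl = |Γ|²·P_inc = 280 mW, P_del = (1 − |Γ|²)·P_inc = 439 mW

P_reflected ≈ 280 mW; P_delivered ≈ 439 mW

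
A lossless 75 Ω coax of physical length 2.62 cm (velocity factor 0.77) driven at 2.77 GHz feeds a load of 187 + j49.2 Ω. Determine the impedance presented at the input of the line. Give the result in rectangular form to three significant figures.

λ = v/f = 0.77·c / 2.77 GHz = 0.0834 m
βl = 2π·l/λ = 2π × 0.314 = 113°
tan(βl) = tan(113°) = -2.34
Z_in = Z_0·(Z_L + jZ_0·tanβl)/(Z_0 + jZ_L·tanβl)
     = 75·(187 − j127)/(190 − j438)

Z_in ≈ 29.9 + j19 Ω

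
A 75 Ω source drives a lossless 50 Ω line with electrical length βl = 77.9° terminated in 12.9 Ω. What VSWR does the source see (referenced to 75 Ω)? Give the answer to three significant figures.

VSWR ≈ 2.74

tan(βl) = 4.66
Z_in = Z_0·(Z_L + jZ_0·tanβl)/(Z_0 + jZ_L·tanβl) = 120 + j88.9 Ω
Γ_s = (Z_in − Z_s)/(Z_in + Z_s) = (44.9 + j88.9)/(195 + j88.9), |Γ_s| = 0.465
VSWR = (1 + |Γ_s|)/(1 − |Γ_s|)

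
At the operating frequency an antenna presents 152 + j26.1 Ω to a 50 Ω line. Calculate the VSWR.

VSWR ≈ 3.14

Γ = (Z_L − Z_0)/(Z_L + Z_0) = (102 + j26.1)/(202 + j26.1)
|Γ| = 105/204 = 0.517
VSWR = (1 + |Γ|)/(1 − |Γ|) = 1.52/0.483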